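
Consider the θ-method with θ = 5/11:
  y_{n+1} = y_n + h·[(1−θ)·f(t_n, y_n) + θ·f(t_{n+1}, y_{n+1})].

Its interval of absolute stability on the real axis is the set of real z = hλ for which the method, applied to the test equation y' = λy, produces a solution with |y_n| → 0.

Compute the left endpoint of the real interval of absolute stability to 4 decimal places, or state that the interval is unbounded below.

With y'=λy (z=hλ):
  y_{n+1} = y_n + z·[6/11·y_n + 5/11·y_{n+1}] ⇒ (1 − 5/11z)y_{n+1} = (1 + 6/11z)y_n
  R(z) = (1 + 6/11z)/(1 − 5/11z).

Solve |R(x)|<1 on ℝ⁻.
x=-0.43: |R|=0.6403
R=−1: 1+6/11x = −1+5/11x ⇒ -1/11x=2 ⇒ x=2/(-1/11)=-22.0000
Confirm numerically:
  x=-20.186: |R|=0.98379 <1
  x=-9.999: |R|=0.80325 <1
  x=-8.959: |R|=0.76627 <1
  x=-22.558: |R|=1.00451 >1
  x=-22.192: |R|=1.00157 >1
Stable set (-22.0000, 0).

left endpoint -22.0000.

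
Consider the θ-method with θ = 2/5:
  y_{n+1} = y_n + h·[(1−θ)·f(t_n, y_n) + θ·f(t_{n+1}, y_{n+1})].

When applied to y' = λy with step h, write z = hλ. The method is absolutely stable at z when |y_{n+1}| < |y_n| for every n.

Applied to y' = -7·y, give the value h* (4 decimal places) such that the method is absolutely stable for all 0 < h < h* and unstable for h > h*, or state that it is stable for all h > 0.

Set f=λy, z=hλ:
  y_{n+1} = y_n + z·[3/5·y_n + 2/5·y_{n+1}] ⇒ (1 − 2/5z)y_{n+1} = (1 + 3/5z)y_n
  Hence R(z) = (1 + 3/5z)/(1 − 2/5z).

Boundary: |R(x)|=1, x<0.
x=-0.52: |R|=0.5695
R=−1: 1+3/5x = −1+2/5x ⇒ -1/5x=2 ⇒ x=2/(-1/5)=-10.0000
Confirm numerically:
  x=-9.631: |R|=0.98479 <1
  x=-6.942: |R|=0.83806 <1
  x=-4.299: |R|=0.58075 <1
  x=-10.584: |R|=1.02232 >1
  x=-10.393: |R|=1.01524 >1
Interval (-10.0000, 0).

(-10.0000,0); λ=-7 ⇒ h* = (10)/7 = 1.4286.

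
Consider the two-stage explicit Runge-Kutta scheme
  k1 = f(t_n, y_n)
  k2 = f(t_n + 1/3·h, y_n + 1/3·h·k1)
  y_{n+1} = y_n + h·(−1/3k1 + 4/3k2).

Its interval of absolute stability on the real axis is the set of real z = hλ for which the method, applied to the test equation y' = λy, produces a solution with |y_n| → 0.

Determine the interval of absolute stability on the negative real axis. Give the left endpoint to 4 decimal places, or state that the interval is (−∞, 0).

z∈(-2.2500,0).

Set f=λy, z=hλ:
  k1=λy_n ⇒ h·k1=z·y_n;  k2=λ(1+1/3z)y_n ⇒ h·k2=z(1+1/3z)y_n
  y_{n+1}/y_n = 1 − 1/3z + 4/3z(1+1/3z) = 1 + z + 4/9z²
  so R(z) = 1 + z + 4/9z².

Boundary: |R(x)|=1, x<0.
x=-1.18: |R|=0.4388
R=1: x+4/9x²=0 ⇒ x=−9/4=-2.2500; min R=1−1/(4·4/9)=0.4375>−1
Confirm numerically:
  x=-2.214: |R|=0.96458 <1
  x=-1.494: |R|=0.49802 <1
  x=-1.418: |R|=0.47566 <1
  x=-2.595: |R|=1.39790 >1
  x=-2.484: |R|=1.25834 >1
  x=-2.395: |R|=1.15434 >1
Interval (-2.2500, 0).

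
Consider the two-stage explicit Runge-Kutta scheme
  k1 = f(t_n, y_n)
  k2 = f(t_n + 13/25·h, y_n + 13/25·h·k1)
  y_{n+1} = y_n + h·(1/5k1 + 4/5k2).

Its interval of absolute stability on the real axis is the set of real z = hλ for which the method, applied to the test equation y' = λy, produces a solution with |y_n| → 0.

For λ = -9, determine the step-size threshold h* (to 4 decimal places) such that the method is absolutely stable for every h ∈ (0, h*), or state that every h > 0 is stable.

Test eqn y'=λy, z=hλ:
  k1=λy_n ⇒ h·k1=z·y_n;  k2=λ(1+13/25z)y_n ⇒ h·k2=z(1+13/25z)y_n
  y_{n+1}/y_n = 1 + 1/5z + 4/5z(1+13/25z) = 1 + z + 52/125z²
  so R(z) = 1 + z + 52/125z².

Find x<0 with |R(x)|<1.
x=-0.92: |R|=0.4321
R=1: x+52/125x²=0 ⇒ x=−125/52=-2.4038; min R=1−1/(4·52/125)=0.3990>−1
Confirm numerically:
  x=-2.250: |R|=0.85600 <1
  x=-1.891: |R|=0.59657 <1
  x=-1.565: |R|=0.45388 <1
  x=-2.985: |R|=1.72165 >1
  x=-2.787: |R|=1.44423 >1
  x=-2.729: |R|=1.36914 >1
So |R|<1 on (-2.4038, 0).

(-2.4038,0); λ=-9 ⇒ h* = (125/52)/9 = 0.2671.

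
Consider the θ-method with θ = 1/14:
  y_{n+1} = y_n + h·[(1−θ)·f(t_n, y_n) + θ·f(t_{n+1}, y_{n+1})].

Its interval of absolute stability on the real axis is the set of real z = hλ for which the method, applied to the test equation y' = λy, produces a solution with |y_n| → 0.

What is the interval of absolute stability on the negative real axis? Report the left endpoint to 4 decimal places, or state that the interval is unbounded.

z∈(-2.3333,0).

With y'=λy (z=hλ):
  y_{n+1} = y_n + z·[13/14·y_n + 1/14·y_{n+1}] ⇒ (1 − 1/14z)y_{n+1} = (1 + 13/14z)y_n
  R(z) = (1 + 13/14z)/(1 − 1/14z).

Solve |R(x)|<1 on ℝ⁻.
x=-1.62: |R|=0.4520
R=−1: 1+13/14x = −1+1/14x ⇒ -6/7x=2 ⇒ x=2/(-6/7)=-2.3333
Confirm numerically:
  x=-2.097: |R|=0.82382 <1
  x=-1.656: |R|=0.48084 <1
  x=-1.395: |R|=0.26859 <1
  x=-2.909: |R|=1.40854 >1
  x=-2.806: |R|=1.33750 >1
  x=-2.525: |R|=1.13918 >1
So |R|<1 on (-2.3333, 0).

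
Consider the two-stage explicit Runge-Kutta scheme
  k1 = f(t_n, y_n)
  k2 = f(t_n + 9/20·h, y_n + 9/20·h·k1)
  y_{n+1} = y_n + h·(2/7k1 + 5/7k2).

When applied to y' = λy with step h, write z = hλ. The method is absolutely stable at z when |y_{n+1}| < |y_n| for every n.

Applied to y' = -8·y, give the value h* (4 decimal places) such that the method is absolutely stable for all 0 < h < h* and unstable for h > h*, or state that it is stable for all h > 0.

Set f=λy, z=hλ:
  k1=λy_n ⇒ h·k1=z·y_n;  k2=λ(1+9/20z)y_n ⇒ h·k2=z(1+9/20z)y_n
  y_{n+1}/y_n = 1 + 2/7z + 5/7z(1+9/20z) = 1 + z + 9/28z²
  ⇒ R(z) = 1 + z + 9/28z².

Find x<0 with |R(x)|<1.
x=-1.5: |R|=0.2232
R=1: x+9/28x²=0 ⇒ x=−28/9=-3.1111; min R=1−1/(4·9/28)=0.2222>−1
Confirm numerically:
  x=-2.356: |R|=0.42817 <1
  x=-1.596: |R|=0.22275 <1
  x=-1.433: |R|=0.22705 <1
  x=-3.339: |R|=1.24458 >1
  x=-3.246: |R|=1.14074 >1
Stable set (-3.1111, 0).

(-3.1111,0); λ=-8 ⇒ h* = (28/9)/8 = 0.3889.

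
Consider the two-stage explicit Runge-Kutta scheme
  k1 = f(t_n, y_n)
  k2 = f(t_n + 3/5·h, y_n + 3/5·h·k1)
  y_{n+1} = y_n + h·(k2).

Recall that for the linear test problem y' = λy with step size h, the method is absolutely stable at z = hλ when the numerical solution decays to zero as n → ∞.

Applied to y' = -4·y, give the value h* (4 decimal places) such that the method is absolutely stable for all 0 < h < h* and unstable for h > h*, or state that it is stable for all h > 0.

Test eqn y'=λy, z=hλ:
  k1=λy_n ⇒ h·k1=z·y_n;  k2=λ(1+3/5z)y_n ⇒ h·k2=z(1+3/5z)y_n
  y_{n+1}/y_n = 1 + z(1+3/5z) = 1 + z + 3/5z²
  Hence R(z) = 1 + z + 3/5z².

Solve |R(x)|<1 on ℝ⁻.
x=-1.05: |R|=0.6115
R=1: x+3/5x²=0 ⇒ x=−5/3=-1.6667; min R=1−1/(4·3/5)=0.5833>−1
Confirm numerically:
  x=-1.187: |R|=0.65838 <1
  x=-1.098: |R|=0.62536 <1
  x=-0.774: |R|=0.58545 <1
  x=-1.884: |R|=1.24567 >1
  x=-1.738: |R|=1.07439 >1
Interval (-1.6667, 0).

(-1.6667,0); λ=-4 ⇒ h* = (5/3)/4 = 0.4167.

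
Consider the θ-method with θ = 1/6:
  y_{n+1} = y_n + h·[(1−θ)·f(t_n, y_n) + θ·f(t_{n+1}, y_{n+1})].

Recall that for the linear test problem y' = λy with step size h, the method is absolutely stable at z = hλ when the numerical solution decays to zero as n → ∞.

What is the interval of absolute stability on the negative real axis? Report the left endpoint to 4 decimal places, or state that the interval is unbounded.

Set f=λy, z=hλ:
  y_{n+1} = y_n + z·[5/6·y_n + 1/6·y_{n+1}] ⇒ (1 − 1/6z)y_{n+1} = (1 + 5/6z)y_n
  R(z) = (1 + 5/6z)/(1 − 1/6z).

Need |R(x)|<1, x<0.
x=-1.09: |R|=0.0776
R=−1: 1+5/6x = −1+1/6x ⇒ -2/3x=2 ⇒ x=2/(-2/3)=-3.0000
Confirm numerically:
  x=-2.500: |R|=0.76471 <1
  x=-2.290: |R|=0.65742 <1
  x=-1.433: |R|=0.15673 <1
  x=-3.278: |R|=1.11985 >1
  x=-3.215: |R|=1.09333 >1
So |R|<1 on (-3.0000, 0).

z∈(-3.0000,0).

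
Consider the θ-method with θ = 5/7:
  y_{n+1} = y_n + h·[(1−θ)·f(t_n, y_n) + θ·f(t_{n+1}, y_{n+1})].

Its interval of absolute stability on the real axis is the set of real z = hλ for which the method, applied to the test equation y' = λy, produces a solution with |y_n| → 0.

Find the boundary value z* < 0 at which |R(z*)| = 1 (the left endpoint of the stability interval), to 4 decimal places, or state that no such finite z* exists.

unbounded; (−∞, 0).

Test eqn y'=λy, z=hλ:
  y_{n+1} = y_n + z·[2/7·y_n + 5/7·y_{n+1}] ⇒ (1 − 5/7z)y_{n+1} = (1 + 2/7z)y_n
  Hence R(z) = (1 + 2/7z)/(1 − 5/7z).

Boundary: |R(x)|=1, x<0.
x=-0.98: |R|=0.4235
x=-2: |R|=0.1765
x=-10: |R|=0.2281
x=-100: |R|=0.3807
θ=5/7≥1/2 ⇒ |1+2/7x|<|1−5/7x| ∀x<0 ⇒ unbounded interval.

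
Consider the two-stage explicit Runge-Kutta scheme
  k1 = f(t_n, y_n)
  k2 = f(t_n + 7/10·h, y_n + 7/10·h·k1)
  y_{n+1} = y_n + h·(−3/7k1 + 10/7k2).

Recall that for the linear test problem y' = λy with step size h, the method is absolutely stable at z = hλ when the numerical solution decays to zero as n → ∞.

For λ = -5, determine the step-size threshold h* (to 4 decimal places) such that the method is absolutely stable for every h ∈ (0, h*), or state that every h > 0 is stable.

Set f=λy, z=hλ:
  k1=λy_n ⇒ h·k1=z·y_n;  k2=λ(1+7/10z)y_n ⇒ h·k2=z(1+7/10z)y_n
  y_{n+1}/y_n = 1 − 3/7z + 10/7z(1+7/10z) = 1 + z + z²
  Hence R(z) = 1 + z + z².

Solve |R(x)|<1 on ℝ⁻.
x=-0.34: |R|=0.7756
R=1: x+1x²=0 ⇒ x=−1=-1.0000; min R=1−1/(4·1)=0.7500>−1
Confirm numerically:
  x=-0.968: |R|=0.96902 <1
  x=-0.657: |R|=0.77465 <1
  x=-0.637: |R|=0.76877 <1
  x=-0.543: |R|=0.75185 <1
  x=-1.149: |R|=1.17120 >1
  x=-1.127: |R|=1.14313 >1
  x=-1.062: |R|=1.06584 >1
Stable set (-1.0000, 0).

(-1.0000,0); λ=-5 ⇒ h* = (1)/5 = 0.2000.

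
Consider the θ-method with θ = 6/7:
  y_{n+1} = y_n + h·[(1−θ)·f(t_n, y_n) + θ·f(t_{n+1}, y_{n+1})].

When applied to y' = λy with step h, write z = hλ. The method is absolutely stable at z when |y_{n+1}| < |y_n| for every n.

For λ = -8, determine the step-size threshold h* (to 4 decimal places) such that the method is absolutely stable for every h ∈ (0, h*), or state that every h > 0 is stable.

unbounded; (−∞, 0). Any h>0 works for λ=-8.

With y'=λy (z=hλ):
  y_{n+1} = y_n + z·[1/7·y_n + 6/7·y_{n+1}] ⇒ (1 − 6/7z)y_{n+1} = (1 + 1/7z)y_n
  R(z) = (1 + 1/7z)/(1 − 6/7z).

Find x<0 with |R(x)|<1.
x=-1.24: |R|=0.3989
x=-2: |R|=0.2632
x=-10: |R|=0.0448
x=-100: |R|=0.1532
θ=6/7≥1/2 ⇒ |1+1/7x|<|1−6/7x| ∀x<0 ⇒ interval (−∞,0).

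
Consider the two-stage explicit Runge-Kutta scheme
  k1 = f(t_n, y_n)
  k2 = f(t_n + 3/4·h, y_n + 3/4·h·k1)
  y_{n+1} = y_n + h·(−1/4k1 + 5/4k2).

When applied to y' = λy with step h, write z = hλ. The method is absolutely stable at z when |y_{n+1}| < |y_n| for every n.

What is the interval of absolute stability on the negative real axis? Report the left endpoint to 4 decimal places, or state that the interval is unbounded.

Test eqn y'=λy, z=hλ:
  k1=λy_n ⇒ h·k1=z·y_n;  k2=λ(1+3/4z)y_n ⇒ h·k2=z(1+3/4z)y_n
  y_{n+1}/y_n = 1 − 1/4z + 5/4z(1+3/4z) = 1 + z + 15/16z²
  R(z) = 1 + z + 15/16z².

Need |R(x)|<1, x<0.
x=-1.32: |R|=1.3135
R=1: x+15/16x²=0 ⇒ x=−16/15=-1.0667; min R=1−1/(4·15/16)=0.7333>−1
Confirm numerically:
  x=-0.871: |R|=0.84023 <1
  x=-0.865: |R|=0.83646 <1
  x=-0.746: |R|=0.77573 <1
  x=-0.513: |R|=0.73372 <1
  x=-1.505: |R|=1.61846 >1
  x=-1.297: |R|=1.28007 >1
So |R|<1 on (-1.0667, 0).

z∈(-1.0667,0).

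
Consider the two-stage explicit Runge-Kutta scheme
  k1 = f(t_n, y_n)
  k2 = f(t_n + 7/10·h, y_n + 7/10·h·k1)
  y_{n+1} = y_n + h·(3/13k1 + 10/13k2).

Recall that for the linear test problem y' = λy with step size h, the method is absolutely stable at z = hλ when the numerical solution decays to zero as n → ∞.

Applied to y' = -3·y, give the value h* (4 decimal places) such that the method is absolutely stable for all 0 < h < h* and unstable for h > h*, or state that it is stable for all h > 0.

(-1.8571,0); λ=-3 ⇒ h* = (13/7)/3 = 0.6190.

On y'=λy, z=hλ:
  k1=λy_n ⇒ h·k1=z·y_n;  k2=λ(1+7/10z)y_n ⇒ h·k2=z(1+7/10z)y_n
  y_{n+1}/y_n = 1 + 3/13z + 10/13z(1+7/10z) = 1 + z + 7/13z²
  so R(z) = 1 + z + 7/13z².

Need |R(x)|<1, x<0.
x=-1.76: |R|=0.9079
R=1: x+7/13x²=0 ⇒ x=−13/7=-1.8571; min R=1−1/(4·7/13)=0.5357>−1
Confirm numerically:
  x=-1.596: |R|=0.77558 <1
  x=-1.582: |R|=0.76562 <1
  x=-0.902: |R|=0.53609 <1
  x=-0.837: |R|=0.54023 <1
  x=-2.153: |R|=1.34299 >1
  x=-1.940: |R|=1.08655 >1
  x=-1.907: |R|=1.05120 >1
Interval (-1.8571, 0).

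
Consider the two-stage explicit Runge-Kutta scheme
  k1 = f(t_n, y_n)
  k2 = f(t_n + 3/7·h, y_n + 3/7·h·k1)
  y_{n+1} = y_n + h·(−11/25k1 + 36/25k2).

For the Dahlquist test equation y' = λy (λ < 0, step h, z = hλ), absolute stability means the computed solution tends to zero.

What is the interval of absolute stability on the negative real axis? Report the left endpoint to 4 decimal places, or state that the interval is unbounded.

(-1.6204, 0).

On y'=λy, z=hλ:
  k1=λy_n ⇒ h·k1=z·y_n;  k2=λ(1+3/7z)y_n ⇒ h·k2=z(1+3/7z)y_n
  y_{n+1}/y_n = 1 − 11/25z + 36/25z(1+3/7z) = 1 + z + 108/175z²
  so R(z) = 1 + z + 108/175z².

Boundary: |R(x)|=1, x<0.
x=-1.73: |R|=1.1170
R=1: x+108/175x²=0 ⇒ x=−175/108=-1.6204; min R=1−1/(4·108/175)=0.5949>−1
Confirm numerically:
  x=-1.374: |R|=0.79109 <1
  x=-1.370: |R|=0.78832 <1
  x=-0.814: |R|=0.59492 <1
  x=-2.121: |R|=1.65530 >1
  x=-2.049: |R|=1.54201 >1
  x=-1.882: |R|=1.30387 >1
Interval (-1.6204, 0).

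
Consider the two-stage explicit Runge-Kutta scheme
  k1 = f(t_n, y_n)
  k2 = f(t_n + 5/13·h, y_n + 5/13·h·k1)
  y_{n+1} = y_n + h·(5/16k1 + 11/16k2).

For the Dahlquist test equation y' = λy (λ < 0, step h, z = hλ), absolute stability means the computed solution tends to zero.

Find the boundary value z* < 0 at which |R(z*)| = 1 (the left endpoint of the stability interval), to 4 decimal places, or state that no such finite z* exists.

With y'=λy (z=hλ):
  k1=λy_n ⇒ h·k1=z·y_n;  k2=λ(1+5/13z)y_n ⇒ h·k2=z(1+5/13z)y_n
  y_{n+1}/y_n = 1 + 5/16z + 11/16z(1+5/13z) = 1 + z + 55/208z²
  Hence R(z) = 1 + z + 55/208z².

Boundary: |R(x)|=1, x<0.
x=-0.99: |R|=0.2692
R=1: x+55/208x²=0 ⇒ x=−208/55=-3.7818; min R=1−1/(4·55/208)=0.0545>−1
Confirm numerically:
  x=-3.689: |R|=0.90946 <1
  x=-3.140: |R|=0.46711 <1
  x=-2.745: |R|=0.24743 <1
  x=-2.392: |R|=0.12094 <1
  x=-3.905: |R|=1.12719 >1
  x=-3.823: |R|=1.04163 >1
Stable set (-3.7818, 0).

z* = -3.7818.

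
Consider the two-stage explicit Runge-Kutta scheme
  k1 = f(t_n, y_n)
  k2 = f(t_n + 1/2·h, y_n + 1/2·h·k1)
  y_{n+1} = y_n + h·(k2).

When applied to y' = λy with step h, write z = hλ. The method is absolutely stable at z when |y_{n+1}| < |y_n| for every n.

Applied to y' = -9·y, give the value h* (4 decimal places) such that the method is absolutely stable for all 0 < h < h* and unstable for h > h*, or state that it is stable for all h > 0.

(-2.0000,0); λ=-9 ⇒ h* = (2)/9 = 0.2222.

With y'=λy (z=hλ):
  k1=λy_n ⇒ h·k1=z·y_n;  k2=λ(1+1/2z)y_n ⇒ h·k2=z(1+1/2z)y_n
  y_{n+1}/y_n = 1 + z(1+1/2z) = 1 + z + 1/2z²
  ⇒ R(z) = 1 + z + 1/2z².

Find x<0 with |R(x)|<1.
x=-1.01: |R|=0.5000
R=1: x+1/2x²=0 ⇒ x=−2=-2.0000; min R=1−1/(4·1/2)=0.5000>−1
Confirm numerically:
  x=-1.404: |R|=0.58161 <1
  x=-1.299: |R|=0.54470 <1
  x=-1.174: |R|=0.51514 <1
  x=-0.889: |R|=0.50616 <1
  x=-2.323: |R|=1.37516 >1
  x=-2.174: |R|=1.18914 >1
  x=-2.140: |R|=1.14980 >1
Interval (-2.0000, 0).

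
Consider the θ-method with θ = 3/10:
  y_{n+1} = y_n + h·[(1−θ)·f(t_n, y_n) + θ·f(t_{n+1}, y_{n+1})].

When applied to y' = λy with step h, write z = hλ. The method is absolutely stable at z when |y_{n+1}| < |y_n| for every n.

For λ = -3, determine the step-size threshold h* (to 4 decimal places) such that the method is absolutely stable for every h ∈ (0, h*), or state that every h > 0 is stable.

With y'=λy (z=hλ):
  y_{n+1} = y_n + z·[7/10·y_n + 3/10·y_{n+1}] ⇒ (1 − 3/10z)y_{n+1} = (1 + 7/10z)y_n
  ⇒ R(z) = (1 + 7/10z)/(1 − 3/10z).

Find x<0 with |R(x)|<1.
x=-1.55: |R|=0.0580
R=−1: 1+7/10x = −1+3/10x ⇒ -2/5x=2 ⇒ x=2/(-2/5)=-5.0000
Confirm numerically:
  x=-3.813: |R|=0.77853 <1
  x=-3.770: |R|=0.76912 <1
  x=-2.588: |R|=0.45688 <1
  x=-5.340: |R|=1.05227 >1
  x=-5.243: |R|=1.03778 >1
  x=-5.242: |R|=1.03763 >1
Stable set (-5.0000, 0).

(-5.0000,0); λ=-3 ⇒ h* = (5)/3 = 1.6667.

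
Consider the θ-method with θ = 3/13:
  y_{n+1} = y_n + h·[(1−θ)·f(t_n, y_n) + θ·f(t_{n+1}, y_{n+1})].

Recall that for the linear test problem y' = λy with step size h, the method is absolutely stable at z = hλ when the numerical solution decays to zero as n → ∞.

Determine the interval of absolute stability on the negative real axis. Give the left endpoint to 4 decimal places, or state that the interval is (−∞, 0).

z∈(-3.7143,0).

On y'=λy, z=hλ:
  y_{n+1} = y_n + z·[10/13·y_n + 3/13·y_{n+1}] ⇒ (1 − 3/13z)y_{n+1} = (1 + 10/13z)y_n
  ⇒ R(z) = (1 + 10/13z)/(1 − 3/13z).

Need |R(x)|<1, x<0.
x=-1.14: |R|=0.0974
R=−1: 1+10/13x = −1+3/13x ⇒ -7/13x=2 ⇒ x=2/(-7/13)=-3.7143
Confirm numerically:
  x=-2.873: |R|=0.72760 <1
  x=-2.666: |R|=0.65054 <1
  x=-2.275: |R|=0.49180 <1
  x=-2.170: |R|=0.44593 <1
  x=-4.305: |R|=1.15956 >1
  x=-4.165: |R|=1.12375 >1
  x=-3.812: |R|=1.02799 >1
Stable set (-3.7143, 0).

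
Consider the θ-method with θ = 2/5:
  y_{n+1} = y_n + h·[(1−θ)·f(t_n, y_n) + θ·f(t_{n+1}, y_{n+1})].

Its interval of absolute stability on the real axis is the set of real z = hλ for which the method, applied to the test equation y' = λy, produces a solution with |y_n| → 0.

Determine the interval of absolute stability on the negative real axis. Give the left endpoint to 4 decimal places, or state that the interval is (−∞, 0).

(-10.0000, 0).

With y'=λy (z=hλ):
  y_{n+1} = y_n + z·[3/5·y_n + 2/5·y_{n+1}] ⇒ (1 − 2/5z)y_{n+1} = (1 + 3/5z)y_n
  so R(z) = (1 + 3/5z)/(1 − 2/5z).

Boundary: |R(x)|=1, x<0.
x=-0.61: |R|=0.5096
R=−1: 1+3/5x = −1+2/5x ⇒ -1/5x=2 ⇒ x=2/(-1/5)=-10.0000
Confirm numerically:
  x=-9.229: |R|=0.96713 <1
  x=-8.467: |R|=0.93011 <1
  x=-8.305: |R|=0.92156 <1
  x=-10.424: |R|=1.01640 >1
  x=-10.184: |R|=1.00725 >1
Interval (-10.0000, 0).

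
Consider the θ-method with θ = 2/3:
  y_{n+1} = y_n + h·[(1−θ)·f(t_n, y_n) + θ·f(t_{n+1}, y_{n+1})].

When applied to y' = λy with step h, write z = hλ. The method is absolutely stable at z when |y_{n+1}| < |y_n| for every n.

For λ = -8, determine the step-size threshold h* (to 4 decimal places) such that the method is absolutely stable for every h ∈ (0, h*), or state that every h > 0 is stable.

(−∞, 0) — no finite endpoint. Any h>0 works for λ=-8.

On y'=λy, z=hλ:
  y_{n+1} = y_n + z·[1/3·y_n + 2/3·y_{n+1}] ⇒ (1 − 2/3z)y_{n+1} = (1 + 1/3z)y_n
  R(z) = (1 + 1/3z)/(1 − 2/3z).

Need |R(x)|<1, x<0.
x=-1.67: |R|=0.2098
x=-2: |R|=0.1429
x=-10: |R|=0.3043
x=-100: |R|=0.4778
θ=2/3≥1/2 ⇒ |1+1/3x|<|1−2/3x| ∀x<0 ⇒ interval (−∞,0).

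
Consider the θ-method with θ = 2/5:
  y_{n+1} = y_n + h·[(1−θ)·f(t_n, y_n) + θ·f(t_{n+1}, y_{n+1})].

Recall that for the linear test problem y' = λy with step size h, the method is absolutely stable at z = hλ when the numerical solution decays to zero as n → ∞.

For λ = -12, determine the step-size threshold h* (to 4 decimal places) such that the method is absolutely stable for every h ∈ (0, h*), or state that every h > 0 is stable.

On y'=λy, z=hλ:
  y_{n+1} = y_n + z·[3/5·y_n + 2/5·y_{n+1}] ⇒ (1 − 2/5z)y_{n+1} = (1 + 3/5z)y_n
  Hence R(z) = (1 + 3/5z)/(1 − 2/5z).

Need |R(x)|<1, x<0.
x=-1.29: |R|=0.1491
R=−1: 1+3/5x = −1+2/5x ⇒ -1/5x=2 ⇒ x=2/(-1/5)=-10.0000
Confirm numerically:
  x=-7.580: |R|=0.87996 <1
  x=-6.860: |R|=0.83226 <1
  x=-5.428: |R|=0.71165 <1
  x=-10.189: |R|=1.00745 >1
  x=-10.183: |R|=1.00721 >1
Interval (-10.0000, 0).

(-10.0000,0); λ=-12 ⇒ h* = (10)/12 = 0.8333.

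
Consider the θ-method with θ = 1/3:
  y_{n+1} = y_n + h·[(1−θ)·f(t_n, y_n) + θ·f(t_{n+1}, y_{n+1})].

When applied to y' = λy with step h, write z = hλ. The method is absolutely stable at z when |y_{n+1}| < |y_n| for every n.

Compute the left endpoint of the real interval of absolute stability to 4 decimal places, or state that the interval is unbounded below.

Set f=λy, z=hλ:
  y_{n+1} = y_n + z·[2/3·y_n + 1/3·y_{n+1}] ⇒ (1 − 1/3z)y_{n+1} = (1 + 2/3z)y_n
  ⇒ R(z) = (1 + 2/3z)/(1 − 1/3z).

Boundary: |R(x)|=1, x<0.
x=-0.6: |R|=0.5000
R=−1: 1+2/3x = −1+1/3x ⇒ -1/3x=2 ⇒ x=2/(-1/3)=-6.0000
Confirm numerically:
  x=-5.081: |R|=0.88628 <1
  x=-4.973: |R|=0.87119 <1
  x=-4.584: |R|=0.81329 <1
  x=-4.378: |R|=0.78016 <1
  x=-6.321: |R|=1.03444 >1
  x=-6.165: |R|=1.01800 >1
So |R|<1 on (-6.0000, 0).

z* = -6.0000.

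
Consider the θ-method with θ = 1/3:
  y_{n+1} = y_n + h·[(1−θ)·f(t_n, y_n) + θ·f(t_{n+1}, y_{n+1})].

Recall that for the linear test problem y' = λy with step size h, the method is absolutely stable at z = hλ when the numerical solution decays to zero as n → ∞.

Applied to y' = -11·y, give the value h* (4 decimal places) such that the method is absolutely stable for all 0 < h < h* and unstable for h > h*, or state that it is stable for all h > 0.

Set f=λy, z=hλ:
  y_{n+1} = y_n + z·[2/3·y_n + 1/3·y_{n+1}] ⇒ (1 − 1/3z)y_{n+1} = (1 + 2/3z)y_n
  Hence R(z) = (1 + 2/3z)/(1 − 1/3z).

Boundary: |R(x)|=1, x<0.
x=-1.29: |R|=0.0979
R=−1: 1+2/3x = −1+1/3x ⇒ -1/3x=2 ⇒ x=2/(-1/3)=-6.0000
Confirm numerically:
  x=-5.521: |R|=0.94379 <1
  x=-5.027: |R|=0.87878 <1
  x=-3.915: |R|=0.69848 <1
  x=-3.486: |R|=0.61240 <1
  x=-6.599: |R|=1.06240 >1
  x=-6.527: |R|=1.05532 >1
Stable set (-6.0000, 0).

(-6.0000,0); λ=-11 ⇒ h* = (6)/11 = 0.5455.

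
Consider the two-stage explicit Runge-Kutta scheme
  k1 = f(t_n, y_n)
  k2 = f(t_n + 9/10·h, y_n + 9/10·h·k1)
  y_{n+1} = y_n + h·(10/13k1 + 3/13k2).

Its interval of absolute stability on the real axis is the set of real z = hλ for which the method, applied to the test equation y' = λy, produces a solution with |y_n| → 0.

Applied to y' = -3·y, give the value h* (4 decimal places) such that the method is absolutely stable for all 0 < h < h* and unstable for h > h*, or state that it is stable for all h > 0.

Set f=λy, z=hλ:
  k1=λy_n ⇒ h·k1=z·y_n;  k2=λ(1+9/10z)y_n ⇒ h·k2=z(1+9/10z)y_n
  y_{n+1}/y_n = 1 + 10/13z + 3/13z(1+9/10z) = 1 + z + 27/130z²
  Hence R(z) = 1 + z + 27/130z².

Solve |R(x)|<1 on ℝ⁻.
x=-0.4: |R|=0.6332
R=1: x+27/130x²=0 ⇒ x=−130/27=-4.8148; min R=1−1/(4·27/130)=-0.2037>−1
Confirm numerically:
  x=-4.569: |R|=0.76673 <1
  x=-4.090: |R|=0.38430 <1
  x=-3.856: |R|=0.23212 <1
  x=-5.034: |R|=1.22916 >1
  x=-4.993: |R|=1.18478 >1
  x=-4.836: |R|=1.02128 >1
So |R|<1 on (-4.8148, 0).

(-4.8148,0); λ=-3 ⇒ h* = (130/27)/3 = 1.6049.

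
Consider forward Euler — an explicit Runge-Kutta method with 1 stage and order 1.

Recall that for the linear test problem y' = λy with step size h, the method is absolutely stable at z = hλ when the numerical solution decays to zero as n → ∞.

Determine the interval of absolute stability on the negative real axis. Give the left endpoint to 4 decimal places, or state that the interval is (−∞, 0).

On y'=λy, z=hλ:
  order 1, 1-stage ⇒ R(z)=1+z
  (e.g. R(-1.35)=-0.35000, |R|=0.35000)

Solve |R(x)|<1 on ℝ⁻.
x=-1.35: |R|=0.3500
|R(-2.2)|=1.2000 |R(-1.95)|=0.9500 |R(-1.09)|=0.0900
Bisect:
  x_lo=-2.5443 |R|=1.5443  x_hi=-0.3919 |R|=0.6081
  mid=-1.46810 |R|=0.46810 →hi
  mid=-2.00622 |R|=1.00622 →lo
  mid=-1.73716 |R|=0.73716 →hi
  mid=-1.87169 |R|=0.87169 →hi
  mid=-1.93895 |R|=0.93895 →hi
  mid=-1.97259 |R|=0.97259 →hi
  mid=-1.98940 |R|=0.98940 →hi
  mid=-1.99781 |R|=0.99781 →hi
  mid=-2.00201 |R|=1.00201 →lo
  ...
  [-2.00004,-1.99991] ⇒ x*=-2.0000
So |R|<1 on (-2.0000, 0).

(-2.0000, 0).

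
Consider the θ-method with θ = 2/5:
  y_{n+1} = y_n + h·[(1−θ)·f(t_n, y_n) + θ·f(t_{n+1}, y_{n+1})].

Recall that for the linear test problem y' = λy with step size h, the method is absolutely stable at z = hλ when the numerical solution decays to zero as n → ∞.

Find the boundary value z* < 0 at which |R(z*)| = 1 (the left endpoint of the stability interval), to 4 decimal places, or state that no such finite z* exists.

On y'=λy, z=hλ:
  y_{n+1} = y_n + z·[3/5·y_n + 2/5·y_{n+1}] ⇒ (1 − 2/5z)y_{n+1} = (1 + 3/5z)y_n
  so R(z) = (1 + 3/5z)/(1 − 2/5z).

Boundary: |R(x)|=1, x<0.
x=-1.37: |R|=0.1150
R=−1: 1+3/5x = −1+2/5x ⇒ -1/5x=2 ⇒ x=2/(-1/5)=-10.0000
Confirm numerically:
  x=-7.305: |R|=0.86257 <1
  x=-6.770: |R|=0.82578 <1
  x=-5.672: |R|=0.73519 <1
  x=-10.452: |R|=1.01745 >1
  x=-10.413: |R|=1.01599 >1
So |R|<1 on (-10.0000, 0).

left endpoint -10.0000.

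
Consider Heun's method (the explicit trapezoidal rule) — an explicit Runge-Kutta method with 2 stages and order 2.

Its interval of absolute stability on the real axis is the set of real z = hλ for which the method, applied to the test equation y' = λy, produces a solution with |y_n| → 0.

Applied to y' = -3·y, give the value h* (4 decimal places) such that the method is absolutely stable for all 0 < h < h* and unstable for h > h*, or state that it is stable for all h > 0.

(-2.0000,0); λ=-3 ⇒ h* = 0.6667.

On y'=λy, z=hλ:
  order 2, 2-stage ⇒ R(z)=1+z+z^2/2
  (e.g. R(-0.85)=0.51125, |R|=0.51125)

Boundary: |R(x)|=1, x<0.
x=-0.85: |R|=0.5112
|R(-2.23)|=1.2565 |R(-2.13)|=1.1384 |R(-1)|=0.5000
Bisect:
  x_lo=-2.6378 |R|=1.8412  x_hi=-0.2046 |R|=0.8163
  mid=-1.42119 |R|=0.58870 →hi
  mid=-2.02948 |R|=1.02992 →lo
  mid=-1.72534 |R|=0.76306 →hi
  mid=-1.87741 |R|=0.88492 →hi
  mid=-1.95345 |R|=0.95453 →hi
  mid=-1.99147 |R|=0.99150 →hi
  mid=-2.01048 |R|=1.01053 →lo
  mid=-2.00097 |R|=1.00097 →lo
  ...
  [-2.00008,-1.99993] ⇒ x*=-2.0000
Interval (-2.0000, 0).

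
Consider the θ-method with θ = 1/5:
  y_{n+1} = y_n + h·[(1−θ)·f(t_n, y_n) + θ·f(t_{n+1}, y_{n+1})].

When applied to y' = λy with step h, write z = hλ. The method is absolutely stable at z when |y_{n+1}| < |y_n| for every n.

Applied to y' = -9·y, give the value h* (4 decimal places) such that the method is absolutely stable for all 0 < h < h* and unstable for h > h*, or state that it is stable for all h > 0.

(-3.3333,0); λ=-9 ⇒ h* = (10/3)/9 = 0.3704.

Set f=λy, z=hλ:
  y_{n+1} = y_n + z·[4/5·y_n + 1/5·y_{n+1}] ⇒ (1 − 1/5z)y_{n+1} = (1 + 4/5z)y_n
  ⇒ R(z) = (1 + 4/5z)/(1 − 1/5z).

Find x<0 with |R(x)|<1.
x=-1.58: |R|=0.2006
R=−1: 1+4/5x = −1+1/5x ⇒ -3/5x=2 ⇒ x=2/(-3/5)=-3.3333
Confirm numerically:
  x=-2.723: |R|=0.76292 <1
  x=-2.565: |R|=0.69531 <1
  x=-2.066: |R|=0.46193 <1
  x=-1.563: |R|=0.19077 <1
  x=-3.880: |R|=1.18468 >1
  x=-3.760: |R|=1.14612 >1
  x=-3.727: |R|=1.13533 >1
Interval (-3.3333, 0).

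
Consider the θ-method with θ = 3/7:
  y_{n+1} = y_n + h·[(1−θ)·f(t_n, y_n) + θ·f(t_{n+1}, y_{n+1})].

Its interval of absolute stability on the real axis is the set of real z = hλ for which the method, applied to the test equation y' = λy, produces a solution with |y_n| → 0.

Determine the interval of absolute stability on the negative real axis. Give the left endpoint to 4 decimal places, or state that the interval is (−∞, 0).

On y'=λy, z=hλ:
  y_{n+1} = y_n + z·[4/7·y_n + 3/7·y_{n+1}] ⇒ (1 − 3/7z)y_{n+1} = (1 + 4/7z)y_n
  R(z) = (1 + 4/7z)/(1 − 3/7z).

Boundary: |R(x)|=1, x<0.
x=-0.76: |R|=0.4267
R=−1: 1+4/7x = −1+3/7x ⇒ -1/7x=2 ⇒ x=2/(-1/7)=-14.0000
Confirm numerically:
  x=-13.107: |R|=0.98072 <1
  x=-13.077: |R|=0.98004 <1
  x=-9.993: |R|=0.89164 <1
  x=-8.962: |R|=0.85133 <1
  x=-14.526: |R|=1.01040 >1
  x=-14.147: |R|=1.00297 >1
Interval (-14.0000, 0).

(-14.0000, 0).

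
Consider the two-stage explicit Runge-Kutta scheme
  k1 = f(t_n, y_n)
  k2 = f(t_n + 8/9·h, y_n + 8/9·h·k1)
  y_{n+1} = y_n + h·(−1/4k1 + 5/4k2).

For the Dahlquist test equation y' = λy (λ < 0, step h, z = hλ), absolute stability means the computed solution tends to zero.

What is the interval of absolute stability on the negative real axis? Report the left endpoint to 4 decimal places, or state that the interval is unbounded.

z∈(-0.9000,0).

On y'=λy, z=hλ:
  k1=λy_n ⇒ h·k1=z·y_n;  k2=λ(1+8/9z)y_n ⇒ h·k2=z(1+8/9z)y_n
  y_{n+1}/y_n = 1 − 1/4z + 5/4z(1+8/9z) = 1 + z + 10/9z²
  Hence R(z) = 1 + z + 10/9z².

Find x<0 with |R(x)|<1.
x=-1.21: |R|=1.4168
R=1: x+10/9x²=0 ⇒ x=−9/10=-0.9000; min R=1−1/(4·10/9)=0.7750>−1
Confirm numerically:
  x=-0.863: |R|=0.96452 <1
  x=-0.785: |R|=0.89969 <1
  x=-0.651: |R|=0.81989 <1
  x=-1.314: |R|=1.60444 >1
  x=-1.163: |R|=1.33985 >1
Interval (-0.9000, 0).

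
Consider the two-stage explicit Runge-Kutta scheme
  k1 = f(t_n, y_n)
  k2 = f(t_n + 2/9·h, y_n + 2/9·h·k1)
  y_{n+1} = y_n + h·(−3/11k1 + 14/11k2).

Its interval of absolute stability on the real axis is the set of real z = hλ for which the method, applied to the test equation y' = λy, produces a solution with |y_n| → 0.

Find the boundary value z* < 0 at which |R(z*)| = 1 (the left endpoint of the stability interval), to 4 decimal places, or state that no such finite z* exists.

Test eqn y'=λy, z=hλ:
  k1=λy_n ⇒ h·k1=z·y_n;  k2=λ(1+2/9z)y_n ⇒ h·k2=z(1+2/9z)y_n
  y_{n+1}/y_n = 1 − 3/11z + 14/11z(1+2/9z) = 1 + z + 28/99z²
  so R(z) = 1 + z + 28/99z².

Need |R(x)|<1, x<0.
x=-1.02: |R|=0.2743
R=1: x+28/99x²=0 ⇒ x=−99/28=-3.5357; min R=1−1/(4·28/99)=0.1161>−1
Confirm numerically:
  x=-3.164: |R|=0.66736 <1
  x=-1.618: |R|=0.12242 <1
  x=-1.461: |R|=0.14270 <1
  x=-4.126: |R|=1.68883 >1
  x=-4.091: |R|=1.64249 >1
  x=-3.999: |R|=1.52399 >1
Interval (-3.5357, 0).

z* = -3.5357.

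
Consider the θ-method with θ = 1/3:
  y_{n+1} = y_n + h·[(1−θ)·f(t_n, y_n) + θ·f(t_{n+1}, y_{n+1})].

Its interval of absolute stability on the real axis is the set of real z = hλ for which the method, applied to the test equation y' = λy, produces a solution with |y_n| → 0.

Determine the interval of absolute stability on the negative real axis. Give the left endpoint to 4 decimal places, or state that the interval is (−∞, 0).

Test eqn y'=λy, z=hλ:
  y_{n+1} = y_n + z·[2/3·y_n + 1/3·y_{n+1}] ⇒ (1 − 1/3z)y_{n+1} = (1 + 2/3z)y_n
  Hence R(z) = (1 + 2/3z)/(1 − 1/3z).

Boundary: |R(x)|=1, x<0.
x=-1.13: |R|=0.1792
R=−1: 1+2/3x = −1+1/3x ⇒ -1/3x=2 ⇒ x=2/(-1/3)=-6.0000
Confirm numerically:
  x=-4.930: |R|=0.86507 <1
  x=-3.997: |R|=0.71373 <1
  x=-2.959: |R|=0.48968 <1
  x=-2.628: |R|=0.40085 <1
  x=-6.568: |R|=1.05936 >1
  x=-6.530: |R|=1.05561 >1
  x=-6.053: |R|=1.00585 >1
Interval (-6.0000, 0).

z∈(-6.0000,0).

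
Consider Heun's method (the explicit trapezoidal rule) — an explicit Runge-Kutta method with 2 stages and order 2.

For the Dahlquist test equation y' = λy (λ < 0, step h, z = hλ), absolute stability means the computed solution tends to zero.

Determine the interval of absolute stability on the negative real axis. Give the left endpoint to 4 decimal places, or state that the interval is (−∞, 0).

z∈(-2.0000,0).

Set f=λy, z=hλ:
  order 2, 2-stage ⇒ R(z)=1+z+z^2/2
  (e.g. R(-0.74)=0.53380, |R|=0.53380)

Need |R(x)|<1, x<0.
x=-0.74: |R|=0.5338
|R(-2.25)|=1.2812 |R(-1.56)|=0.6568 |R(-1.28)|=0.5392
Bisect:
  x_lo=-2.3942 |R|=1.4719  x_hi=-0.1244 |R|=0.8833
  mid=-1.25932 |R|=0.53362 →hi
  mid=-1.82677 |R|=0.84177 →hi
  mid=-2.11050 |R|=1.11660 →lo
  mid=-1.96863 |R|=0.96912 →hi
  mid=-2.03956 |R|=1.04035 →lo
  mid=-2.00410 |R|=1.00411 →lo
  mid=-1.98637 |R|=0.98646 →hi
  ...
  [-2.00008,-1.99994] ⇒ x*=-2.0000
So |R|<1 on (-2.0000, 0).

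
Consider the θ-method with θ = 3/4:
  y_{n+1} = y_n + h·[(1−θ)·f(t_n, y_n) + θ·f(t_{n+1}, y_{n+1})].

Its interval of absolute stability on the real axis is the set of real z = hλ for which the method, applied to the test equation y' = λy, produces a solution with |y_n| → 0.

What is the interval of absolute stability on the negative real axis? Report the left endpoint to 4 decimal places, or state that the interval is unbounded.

Test eqn y'=λy, z=hλ:
  y_{n+1} = y_n + z·[1/4·y_n + 3/4·y_{n+1}] ⇒ (1 − 3/4z)y_{n+1} = (1 + 1/4z)y_n
  ⇒ R(z) = (1 + 1/4z)/(1 − 3/4z).

Solve |R(x)|<1 on ℝ⁻.
x=-1.29: |R|=0.3443
x=-2: |R|=0.2000
x=-10: |R|=0.1765
x=-100: |R|=0.3158
θ=3/4≥1/2 ⇒ |1+1/4x|<|1−3/4x| ∀x<0 ⇒ unbounded interval.

interval (−∞, 0).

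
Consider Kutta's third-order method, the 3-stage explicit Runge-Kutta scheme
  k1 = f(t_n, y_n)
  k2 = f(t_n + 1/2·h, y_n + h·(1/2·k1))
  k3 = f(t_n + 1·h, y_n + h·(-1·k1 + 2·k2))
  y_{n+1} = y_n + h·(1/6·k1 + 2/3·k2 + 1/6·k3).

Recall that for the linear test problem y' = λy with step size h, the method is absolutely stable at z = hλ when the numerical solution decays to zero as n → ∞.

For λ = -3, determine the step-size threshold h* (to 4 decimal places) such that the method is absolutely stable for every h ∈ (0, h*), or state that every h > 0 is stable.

Test eqn y'=λy, z=hλ:
  order 3, 3-stage ⇒ R(z)=1+z+z^2/2+z^3/6
  (e.g. R(-0.5)=0.60417, |R|=0.60417)

Need |R(x)|<1, x<0.
x=-0.5: |R|=0.6042
|R(-2.07)|=0.4058 |R(-1.3)|=0.1788 |R(-1.18)|=0.2424
Bisect:
  x_lo=-3.1366 |R|=2.3607  x_hi=-0.3855 |R|=0.6793
  mid=-1.76107 |R|=0.12067 →hi
  mid=-2.44885 |R|=0.89799 →hi
  mid=-2.79274 |R|=1.52333 →lo
  mid=-2.62080 |R|=1.18670 →lo
  mid=-2.53482 |R|=1.03667 →lo
  mid=-2.49184 |R|=0.96595 →hi
  mid=-2.51333 |R|=1.00096 →lo
  mid=-2.50258 |R|=0.98337 →hi
  ...
  [-2.51283,-2.51266] ⇒ x*=-2.5127
Interval (-2.5127, 0).

(-2.5127,0); λ=-3 ⇒ h* = 0.8376.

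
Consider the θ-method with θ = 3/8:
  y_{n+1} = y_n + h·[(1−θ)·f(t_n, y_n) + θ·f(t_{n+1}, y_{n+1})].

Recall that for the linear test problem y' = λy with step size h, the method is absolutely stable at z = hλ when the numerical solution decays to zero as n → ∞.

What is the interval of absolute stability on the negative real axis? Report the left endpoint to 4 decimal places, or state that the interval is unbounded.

z∈(-8.0000,0).

With y'=λy (z=hλ):
  y_{n+1} = y_n + z·[5/8·y_n + 3/8·y_{n+1}] ⇒ (1 − 3/8z)y_{n+1} = (1 + 5/8z)y_n
  ⇒ R(z) = (1 + 5/8z)/(1 − 3/8z).

Find x<0 with |R(x)|<1.
x=-0.82: |R|=0.3728
R=−1: 1+5/8x = −1+3/8x ⇒ -1/4x=2 ⇒ x=2/(-1/4)=-8.0000
Confirm numerically:
  x=-7.929: |R|=0.99553 <1
  x=-7.535: |R|=0.96961 <1
  x=-5.693: |R|=0.81602 <1
  x=-8.249: |R|=1.01521 >1
  x=-8.198: |R|=1.01215 >1
  x=-8.047: |R|=1.00292 >1
Interval (-8.0000, 0).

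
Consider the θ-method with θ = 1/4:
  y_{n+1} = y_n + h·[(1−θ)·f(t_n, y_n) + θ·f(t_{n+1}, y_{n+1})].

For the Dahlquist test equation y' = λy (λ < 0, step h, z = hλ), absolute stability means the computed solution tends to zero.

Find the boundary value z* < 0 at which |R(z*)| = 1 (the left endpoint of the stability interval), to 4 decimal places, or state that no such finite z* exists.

On y'=λy, z=hλ:
  y_{n+1} = y_n + z·[3/4·y_n + 1/4·y_{n+1}] ⇒ (1 − 1/4z)y_{n+1} = (1 + 3/4z)y_n
  R(z) = (1 + 3/4z)/(1 − 1/4z).

Solve |R(x)|<1 on ℝ⁻.
x=-1.32: |R|=0.0075
R=−1: 1+3/4x = −1+1/4x ⇒ -1/2x=2 ⇒ x=2/(-1/2)=-4.0000
Confirm numerically:
  x=-3.491: |R|=0.86410 <1
  x=-3.118: |R|=0.75218 <1
  x=-2.859: |R|=0.66730 <1
  x=-2.007: |R|=0.33644 <1
  x=-4.353: |R|=1.08452 >1
  x=-4.134: |R|=1.03295 >1
  x=-4.044: |R|=1.01094 >1
So |R|<1 on (-4.0000, 0).

left endpoint -4.0000.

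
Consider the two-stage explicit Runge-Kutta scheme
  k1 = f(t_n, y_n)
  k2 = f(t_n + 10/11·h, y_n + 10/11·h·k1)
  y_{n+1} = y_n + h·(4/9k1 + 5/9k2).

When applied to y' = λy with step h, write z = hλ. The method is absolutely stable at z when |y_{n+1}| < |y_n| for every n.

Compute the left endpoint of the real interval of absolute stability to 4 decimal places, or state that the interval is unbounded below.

On y'=λy, z=hλ:
  k1=λy_n ⇒ h·k1=z·y_n;  k2=λ(1+10/11z)y_n ⇒ h·k2=z(1+10/11z)y_n
  y_{n+1}/y_n = 1 + 4/9z + 5/9z(1+10/11z) = 1 + z + 50/99z²
  R(z) = 1 + z + 50/99z².

Find x<0 with |R(x)|<1.
x=-1.31: |R|=0.5567
R=1: x+50/99x²=0 ⇒ x=−99/50=-1.9800; min R=1−1/(4·50/99)=0.5050>−1
Confirm numerically:
  x=-1.825: |R|=0.85713 <1
  x=-1.440: |R|=0.60727 <1
  x=-1.320: |R|=0.56000 <1
  x=-1.104: |R|=0.51156 <1
  x=-2.415: |R|=1.53057 >1
  x=-2.371: |R|=1.46821 >1
  x=-2.198: |R|=1.24200 >1
Stable set (-1.9800, 0).

left endpoint -1.9800.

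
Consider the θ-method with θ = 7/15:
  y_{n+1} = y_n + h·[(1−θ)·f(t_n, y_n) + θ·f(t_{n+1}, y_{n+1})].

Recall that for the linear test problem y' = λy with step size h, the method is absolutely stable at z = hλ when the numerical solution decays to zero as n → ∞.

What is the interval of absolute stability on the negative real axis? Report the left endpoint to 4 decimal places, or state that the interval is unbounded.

z∈(-30.0000,0).

Test eqn y'=λy, z=hλ:
  y_{n+1} = y_n + z·[8/15·y_n + 7/15·y_{n+1}] ⇒ (1 − 7/15z)y_{n+1} = (1 + 8/15z)y_n
  ⇒ R(z) = (1 + 8/15z)/(1 − 7/15z).

Find x<0 with |R(x)|<1.
x=-0.75: |R|=0.4444
R=−1: 1+8/15x = −1+7/15x ⇒ -1/15x=2 ⇒ x=2/(-1/15)=-30.0000
Confirm numerically:
  x=-29.691: |R|=0.99861 <1
  x=-22.589: |R|=0.95719 <1
  x=-18.739: |R|=0.92296 <1
  x=-18.572: |R|=0.92119 <1
  x=-30.550: |R|=1.00240 >1
  x=-30.446: |R|=1.00196 >1
  x=-30.315: |R|=1.00139 >1
So |R|<1 on (-30.0000, 0).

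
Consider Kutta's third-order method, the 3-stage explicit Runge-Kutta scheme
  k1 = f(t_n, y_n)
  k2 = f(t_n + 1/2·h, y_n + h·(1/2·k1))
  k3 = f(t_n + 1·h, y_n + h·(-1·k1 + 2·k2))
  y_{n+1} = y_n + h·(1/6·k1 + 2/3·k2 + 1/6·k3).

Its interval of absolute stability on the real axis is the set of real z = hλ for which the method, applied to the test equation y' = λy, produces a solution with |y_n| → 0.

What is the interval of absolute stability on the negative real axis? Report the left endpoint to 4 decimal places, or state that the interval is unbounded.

With y'=λy (z=hλ):
  order 3, 3-stage ⇒ R(z)=1+z+z^2/2+z^3/6
  (e.g. R(-1.19)=0.23719, |R|=0.23719)

Find x<0 with |R(x)|<1.
x=-1.19: |R|=0.2372
|R(-2.36)|=0.7659 |R(-2.2)|=0.5547 |R(-2.19)|=0.5425
Bisect:
  x_lo=-2.9280 |R|=1.8251  x_hi=-0.0624 |R|=0.9395
  mid=-1.49521 |R|=0.06549 →hi
  mid=-2.21160 |R|=0.56890 →hi
  mid=-2.56979 |R|=1.09629 →lo
  mid=-2.39070 |R|=0.81029 →hi
  mid=-2.48024 |R|=0.94736 →hi
  mid=-2.52502 |R|=1.02029 →lo
  mid=-2.50263 |R|=0.98345 →hi
  mid=-2.51383 |R|=1.00178 →lo
  mid=-2.50823 |R|=0.99259 →hi
  ...
  [-2.51278,-2.51260] ⇒ x*=-2.5127
Stable set (-2.5127, 0).

(-2.5127, 0).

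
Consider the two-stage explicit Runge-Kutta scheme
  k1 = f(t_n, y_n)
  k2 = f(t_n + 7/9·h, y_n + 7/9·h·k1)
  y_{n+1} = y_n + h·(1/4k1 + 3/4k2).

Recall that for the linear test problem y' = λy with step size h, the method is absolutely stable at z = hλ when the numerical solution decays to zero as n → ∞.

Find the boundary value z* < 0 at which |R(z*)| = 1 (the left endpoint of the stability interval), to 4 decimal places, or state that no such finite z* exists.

left endpoint -1.7143.

On y'=λy, z=hλ:
  k1=λy_n ⇒ h·k1=z·y_n;  k2=λ(1+7/9z)y_n ⇒ h·k2=z(1+7/9z)y_n
  y_{n+1}/y_n = 1 + 1/4z + 3/4z(1+7/9z) = 1 + z + 7/12z²
  so R(z) = 1 + z + 7/12z².

Solve |R(x)|<1 on ℝ⁻.
x=-0.71: |R|=0.5841
R=1: x+7/12x²=0 ⇒ x=−12/7=-1.7143; min R=1−1/(4·7/12)=0.5714>−1
Confirm numerically:
  x=-1.546: |R|=0.84823 <1
  x=-1.471: |R|=0.79124 <1
  x=-1.293: |R|=0.68225 <1
  x=-1.884: |R|=1.18652 >1
  x=-1.785: |R|=1.07363 >1
Stable set (-1.7143, 0).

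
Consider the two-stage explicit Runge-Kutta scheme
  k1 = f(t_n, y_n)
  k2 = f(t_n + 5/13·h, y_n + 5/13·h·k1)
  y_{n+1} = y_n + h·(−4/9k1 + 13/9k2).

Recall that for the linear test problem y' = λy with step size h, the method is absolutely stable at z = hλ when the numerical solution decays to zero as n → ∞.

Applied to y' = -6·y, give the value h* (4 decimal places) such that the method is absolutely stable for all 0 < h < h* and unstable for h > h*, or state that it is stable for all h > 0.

(-1.8000,0); λ=-6 ⇒ h* = (9/5)/6 = 0.3000.

Test eqn y'=λy, z=hλ:
  k1=λy_n ⇒ h·k1=z·y_n;  k2=λ(1+5/13z)y_n ⇒ h·k2=z(1+5/13z)y_n
  y_{n+1}/y_n = 1 − 4/9z + 13/9z(1+5/13z) = 1 + z + 5/9z²
  so R(z) = 1 + z + 5/9z².

Solve |R(x)|<1 on ℝ⁻.
x=-1.5: |R|=0.7500
R=1: x+5/9x²=0 ⇒ x=−9/5=-1.8000; min R=1−1/(4·5/9)=0.5500>−1
Confirm numerically:
  x=-1.425: |R|=0.70313 <1
  x=-1.354: |R|=0.66451 <1
  x=-0.997: |R|=0.55523 <1
  x=-0.734: |R|=0.56531 <1
  x=-2.378: |R|=1.76360 >1
  x=-2.183: |R|=1.46449 >1
  x=-1.927: |R|=1.13596 >1
So |R|<1 on (-1.8000, 0).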